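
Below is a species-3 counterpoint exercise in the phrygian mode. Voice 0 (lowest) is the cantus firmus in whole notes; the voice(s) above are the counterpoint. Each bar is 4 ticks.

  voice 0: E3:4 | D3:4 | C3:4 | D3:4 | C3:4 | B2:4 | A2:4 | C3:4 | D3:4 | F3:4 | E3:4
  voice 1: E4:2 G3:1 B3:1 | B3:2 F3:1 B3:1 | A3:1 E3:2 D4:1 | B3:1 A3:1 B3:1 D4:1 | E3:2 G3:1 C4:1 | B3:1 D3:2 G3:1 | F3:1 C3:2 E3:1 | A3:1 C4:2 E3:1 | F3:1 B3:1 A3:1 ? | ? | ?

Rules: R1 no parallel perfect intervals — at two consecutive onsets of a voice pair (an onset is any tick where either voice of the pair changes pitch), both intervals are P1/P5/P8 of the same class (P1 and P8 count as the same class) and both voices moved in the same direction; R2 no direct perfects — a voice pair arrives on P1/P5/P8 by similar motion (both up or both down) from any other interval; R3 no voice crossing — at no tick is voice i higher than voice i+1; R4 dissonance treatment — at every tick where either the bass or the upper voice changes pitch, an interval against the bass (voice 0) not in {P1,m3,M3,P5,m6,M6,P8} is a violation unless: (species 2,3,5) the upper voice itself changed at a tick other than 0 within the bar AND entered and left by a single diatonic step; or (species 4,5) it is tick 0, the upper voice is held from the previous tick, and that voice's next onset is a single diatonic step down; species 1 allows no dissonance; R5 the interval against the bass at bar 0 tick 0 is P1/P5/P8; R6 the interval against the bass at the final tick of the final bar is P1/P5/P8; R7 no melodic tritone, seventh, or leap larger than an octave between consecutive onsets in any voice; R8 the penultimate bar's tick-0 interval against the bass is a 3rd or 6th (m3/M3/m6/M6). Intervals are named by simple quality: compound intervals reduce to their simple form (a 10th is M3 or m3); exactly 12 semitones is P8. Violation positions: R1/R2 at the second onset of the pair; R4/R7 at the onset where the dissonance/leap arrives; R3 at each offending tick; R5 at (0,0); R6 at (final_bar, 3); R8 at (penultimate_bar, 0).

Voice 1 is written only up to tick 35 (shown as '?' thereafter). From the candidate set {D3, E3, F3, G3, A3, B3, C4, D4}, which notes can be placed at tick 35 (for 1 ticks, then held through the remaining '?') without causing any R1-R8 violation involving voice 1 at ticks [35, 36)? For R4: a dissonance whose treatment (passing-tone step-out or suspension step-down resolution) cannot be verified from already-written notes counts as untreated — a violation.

{A3, B3, D3, D4, F3}

D3: legal
E3: violates R4
F3: legal
G3: violates R4
A3: legal
B3: legal
C4: violates R4
D4: legal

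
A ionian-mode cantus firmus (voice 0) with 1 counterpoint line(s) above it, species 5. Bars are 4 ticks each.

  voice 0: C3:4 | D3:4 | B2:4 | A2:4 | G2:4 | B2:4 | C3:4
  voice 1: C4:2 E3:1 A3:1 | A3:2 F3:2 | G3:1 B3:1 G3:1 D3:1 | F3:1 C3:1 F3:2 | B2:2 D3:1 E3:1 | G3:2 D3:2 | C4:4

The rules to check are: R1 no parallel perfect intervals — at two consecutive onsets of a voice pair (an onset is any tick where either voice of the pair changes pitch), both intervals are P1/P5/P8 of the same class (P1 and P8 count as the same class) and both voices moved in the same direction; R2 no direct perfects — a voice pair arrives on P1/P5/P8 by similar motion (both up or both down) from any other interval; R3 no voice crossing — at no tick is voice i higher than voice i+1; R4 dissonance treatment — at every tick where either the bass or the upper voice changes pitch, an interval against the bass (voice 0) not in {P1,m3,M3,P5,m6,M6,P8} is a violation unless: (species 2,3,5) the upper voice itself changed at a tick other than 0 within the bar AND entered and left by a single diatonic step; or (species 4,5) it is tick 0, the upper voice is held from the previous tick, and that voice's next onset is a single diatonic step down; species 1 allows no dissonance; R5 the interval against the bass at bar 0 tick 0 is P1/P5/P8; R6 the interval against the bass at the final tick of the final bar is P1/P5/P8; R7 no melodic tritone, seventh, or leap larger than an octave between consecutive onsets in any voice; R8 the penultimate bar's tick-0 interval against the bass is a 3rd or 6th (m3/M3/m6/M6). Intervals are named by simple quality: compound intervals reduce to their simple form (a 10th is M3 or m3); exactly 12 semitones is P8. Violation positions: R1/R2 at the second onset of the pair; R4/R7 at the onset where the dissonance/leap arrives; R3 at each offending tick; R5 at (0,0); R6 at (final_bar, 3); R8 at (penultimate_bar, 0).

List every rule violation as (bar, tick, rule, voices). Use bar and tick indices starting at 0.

bar 0: v0=C3 v1=C4 downbeat P8
bar 1: v0=D3 v1=A3 downbeat P5
bar 2: v0=B2 v1=G3 downbeat m6
bar 3: v0=A2 v1=F3 downbeat m6
bar 4: v0=G2 v1=B2 downbeat M3
bar 5: v0=B2 v1=G3 downbeat m6
bar 6: v0=C3 v1=C4 downbeat P8
  -> R7 @ bar 4 tick 0 v(1,): F3->B2 leap 6st
  -> R2 @ bar 6 tick 0 v(0, 1): B2/D3 m3 -> C3/C4 P8 similar
  -> R7 @ bar 6 tick 0 v(1,): D3->C4 leap 10st

(4, 0, R7, (1,))
(6, 0, R2, (0, 1))
(6, 0, R7, (1,))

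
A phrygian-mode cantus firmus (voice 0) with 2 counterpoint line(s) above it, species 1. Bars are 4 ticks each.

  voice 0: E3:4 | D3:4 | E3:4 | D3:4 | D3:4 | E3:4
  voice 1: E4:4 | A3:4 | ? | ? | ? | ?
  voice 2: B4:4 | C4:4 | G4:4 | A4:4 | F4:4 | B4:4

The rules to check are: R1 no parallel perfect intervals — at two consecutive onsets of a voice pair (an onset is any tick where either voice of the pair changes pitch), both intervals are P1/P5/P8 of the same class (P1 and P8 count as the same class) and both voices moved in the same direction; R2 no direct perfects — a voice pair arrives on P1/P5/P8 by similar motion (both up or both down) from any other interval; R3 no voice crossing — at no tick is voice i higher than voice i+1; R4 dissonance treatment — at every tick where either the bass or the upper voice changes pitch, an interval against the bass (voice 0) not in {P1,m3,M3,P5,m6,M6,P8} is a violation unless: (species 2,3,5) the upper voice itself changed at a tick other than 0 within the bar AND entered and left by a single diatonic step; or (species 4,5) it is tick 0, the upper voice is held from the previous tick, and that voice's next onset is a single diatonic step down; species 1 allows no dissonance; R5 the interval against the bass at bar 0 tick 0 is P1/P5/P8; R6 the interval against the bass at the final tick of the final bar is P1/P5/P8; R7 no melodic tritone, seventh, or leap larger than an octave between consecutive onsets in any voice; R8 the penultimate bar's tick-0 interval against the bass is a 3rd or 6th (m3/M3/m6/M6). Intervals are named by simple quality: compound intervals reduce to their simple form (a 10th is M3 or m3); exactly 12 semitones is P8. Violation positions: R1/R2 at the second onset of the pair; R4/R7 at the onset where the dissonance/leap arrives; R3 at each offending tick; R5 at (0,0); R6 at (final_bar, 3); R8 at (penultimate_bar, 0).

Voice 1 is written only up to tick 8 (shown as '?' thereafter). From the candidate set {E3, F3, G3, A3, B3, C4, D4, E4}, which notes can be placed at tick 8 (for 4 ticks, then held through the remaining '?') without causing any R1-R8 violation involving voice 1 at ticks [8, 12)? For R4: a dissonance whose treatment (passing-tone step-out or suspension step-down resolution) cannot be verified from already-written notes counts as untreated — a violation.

E3: legal
F3: violates R4
G3: legal
A3: violates R4
B3: violates R1
C4: violates R2
D4: violates R4
E4: violates R2

{E3, G3}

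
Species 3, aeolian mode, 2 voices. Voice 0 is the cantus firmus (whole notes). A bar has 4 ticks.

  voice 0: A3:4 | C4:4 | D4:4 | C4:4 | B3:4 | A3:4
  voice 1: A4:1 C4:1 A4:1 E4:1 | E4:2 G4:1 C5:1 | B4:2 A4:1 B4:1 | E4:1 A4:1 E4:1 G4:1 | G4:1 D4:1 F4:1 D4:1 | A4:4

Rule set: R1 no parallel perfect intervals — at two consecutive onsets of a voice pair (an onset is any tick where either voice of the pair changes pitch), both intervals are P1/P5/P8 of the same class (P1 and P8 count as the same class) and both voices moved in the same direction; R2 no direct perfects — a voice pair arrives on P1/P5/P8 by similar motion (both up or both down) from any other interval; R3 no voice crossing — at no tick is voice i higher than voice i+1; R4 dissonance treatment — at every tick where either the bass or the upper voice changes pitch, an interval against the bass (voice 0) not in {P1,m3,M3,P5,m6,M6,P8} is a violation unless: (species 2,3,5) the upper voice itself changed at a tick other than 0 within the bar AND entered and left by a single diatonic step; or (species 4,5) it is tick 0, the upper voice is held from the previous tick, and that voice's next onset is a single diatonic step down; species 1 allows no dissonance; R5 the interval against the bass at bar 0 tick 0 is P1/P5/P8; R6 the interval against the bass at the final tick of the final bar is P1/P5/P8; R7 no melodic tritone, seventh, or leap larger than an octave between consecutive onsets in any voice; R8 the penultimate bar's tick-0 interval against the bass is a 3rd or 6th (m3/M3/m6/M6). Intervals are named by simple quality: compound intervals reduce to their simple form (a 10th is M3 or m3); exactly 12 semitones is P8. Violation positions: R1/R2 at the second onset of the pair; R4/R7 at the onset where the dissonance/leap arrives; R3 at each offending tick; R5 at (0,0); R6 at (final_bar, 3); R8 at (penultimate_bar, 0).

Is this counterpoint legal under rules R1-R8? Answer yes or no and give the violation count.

No (1 violations)

bar 0: v0=A3 v1=A4 (P8)
bar 1: v0=C4 v1=E4 (M3)
bar 2: v0=D4 v1=B4 (M6)
bar 3: v0=C4 v1=E4 (M3)
bar 4: v0=B3 v1=G4 (m6)
bar 5: v0=A3 v1=A4 (P8)
  R4 @ bar4.2: B3/F4 TT untreated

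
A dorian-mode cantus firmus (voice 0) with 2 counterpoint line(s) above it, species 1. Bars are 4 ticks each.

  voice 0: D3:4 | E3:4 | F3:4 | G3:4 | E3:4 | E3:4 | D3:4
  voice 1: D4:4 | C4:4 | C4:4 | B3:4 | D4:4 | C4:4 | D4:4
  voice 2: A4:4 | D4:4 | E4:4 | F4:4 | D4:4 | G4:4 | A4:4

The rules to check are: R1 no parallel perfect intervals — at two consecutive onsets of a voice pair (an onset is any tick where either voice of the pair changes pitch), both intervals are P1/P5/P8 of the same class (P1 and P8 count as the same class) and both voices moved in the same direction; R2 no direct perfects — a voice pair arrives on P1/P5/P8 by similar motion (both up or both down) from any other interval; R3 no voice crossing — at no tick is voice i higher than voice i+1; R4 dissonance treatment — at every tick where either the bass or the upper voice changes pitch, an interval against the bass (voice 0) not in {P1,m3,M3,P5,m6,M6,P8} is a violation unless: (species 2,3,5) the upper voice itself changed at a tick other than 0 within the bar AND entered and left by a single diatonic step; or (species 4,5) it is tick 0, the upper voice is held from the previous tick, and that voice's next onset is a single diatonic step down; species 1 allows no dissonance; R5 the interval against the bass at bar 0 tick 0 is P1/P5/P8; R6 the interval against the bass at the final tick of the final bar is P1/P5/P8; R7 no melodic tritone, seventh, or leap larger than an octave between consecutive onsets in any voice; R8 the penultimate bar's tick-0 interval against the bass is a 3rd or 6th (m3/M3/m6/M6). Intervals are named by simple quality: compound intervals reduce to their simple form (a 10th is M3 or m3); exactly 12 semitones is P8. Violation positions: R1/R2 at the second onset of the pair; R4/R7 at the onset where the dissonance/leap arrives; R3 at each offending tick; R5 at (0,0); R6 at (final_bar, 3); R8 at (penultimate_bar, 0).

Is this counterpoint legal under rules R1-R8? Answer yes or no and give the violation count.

bar 0: v0=D3 v1=D4 v2=A4 (P5)
bar 1: v0=E3 v1=C4 v2=D4 (m7)
bar 2: v0=F3 v1=C4 v2=E4 (M7)
bar 3: v0=G3 v1=B3 v2=F4 (m7)
bar 4: v0=E3 v1=D4 v2=D4 (m7)
bar 5: v0=E3 v1=C4 v2=G4 (m3)
bar 6: v0=D3 v1=D4 v2=A4 (P5)
  R4 @ bar1.0: E3/D4 m7 untreated
  R4 @ bar2.0: F3/E4 M7 untreated
  R4 @ bar3.0: G3/F4 m7 untreated
  R4 @ bar4.0: E3/D4 m7 untreated
  R4 @ bar4.0: E3/D4 m7 untreated
  R1 @ bar6.0: C4/G4 P5 -> D4/A4 P5 similar

No (6 violations)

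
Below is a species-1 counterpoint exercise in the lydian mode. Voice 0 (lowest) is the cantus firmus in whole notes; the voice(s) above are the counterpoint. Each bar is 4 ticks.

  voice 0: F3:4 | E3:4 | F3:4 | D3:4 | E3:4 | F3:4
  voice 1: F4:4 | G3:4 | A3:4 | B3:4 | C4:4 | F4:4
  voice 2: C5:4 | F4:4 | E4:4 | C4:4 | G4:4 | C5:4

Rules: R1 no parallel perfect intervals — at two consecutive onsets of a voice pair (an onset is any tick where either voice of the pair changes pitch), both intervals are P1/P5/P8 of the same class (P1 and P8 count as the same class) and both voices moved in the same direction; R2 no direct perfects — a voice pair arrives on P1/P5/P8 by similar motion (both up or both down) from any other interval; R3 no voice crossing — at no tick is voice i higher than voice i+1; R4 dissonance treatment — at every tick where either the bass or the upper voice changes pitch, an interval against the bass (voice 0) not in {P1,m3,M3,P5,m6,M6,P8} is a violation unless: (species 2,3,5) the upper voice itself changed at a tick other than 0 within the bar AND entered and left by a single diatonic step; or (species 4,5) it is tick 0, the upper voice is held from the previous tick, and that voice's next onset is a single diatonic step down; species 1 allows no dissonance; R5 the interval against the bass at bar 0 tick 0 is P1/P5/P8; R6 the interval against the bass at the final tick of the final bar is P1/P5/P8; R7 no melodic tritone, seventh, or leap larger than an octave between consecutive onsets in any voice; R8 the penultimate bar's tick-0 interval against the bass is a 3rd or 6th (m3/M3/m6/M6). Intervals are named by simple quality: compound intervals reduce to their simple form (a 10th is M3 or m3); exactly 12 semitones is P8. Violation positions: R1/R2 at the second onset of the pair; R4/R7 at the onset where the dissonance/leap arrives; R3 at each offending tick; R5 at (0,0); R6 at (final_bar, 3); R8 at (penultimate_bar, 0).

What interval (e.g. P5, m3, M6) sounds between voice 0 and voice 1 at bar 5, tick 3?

P8

voice 0=F3 voice 1=F4 -> P8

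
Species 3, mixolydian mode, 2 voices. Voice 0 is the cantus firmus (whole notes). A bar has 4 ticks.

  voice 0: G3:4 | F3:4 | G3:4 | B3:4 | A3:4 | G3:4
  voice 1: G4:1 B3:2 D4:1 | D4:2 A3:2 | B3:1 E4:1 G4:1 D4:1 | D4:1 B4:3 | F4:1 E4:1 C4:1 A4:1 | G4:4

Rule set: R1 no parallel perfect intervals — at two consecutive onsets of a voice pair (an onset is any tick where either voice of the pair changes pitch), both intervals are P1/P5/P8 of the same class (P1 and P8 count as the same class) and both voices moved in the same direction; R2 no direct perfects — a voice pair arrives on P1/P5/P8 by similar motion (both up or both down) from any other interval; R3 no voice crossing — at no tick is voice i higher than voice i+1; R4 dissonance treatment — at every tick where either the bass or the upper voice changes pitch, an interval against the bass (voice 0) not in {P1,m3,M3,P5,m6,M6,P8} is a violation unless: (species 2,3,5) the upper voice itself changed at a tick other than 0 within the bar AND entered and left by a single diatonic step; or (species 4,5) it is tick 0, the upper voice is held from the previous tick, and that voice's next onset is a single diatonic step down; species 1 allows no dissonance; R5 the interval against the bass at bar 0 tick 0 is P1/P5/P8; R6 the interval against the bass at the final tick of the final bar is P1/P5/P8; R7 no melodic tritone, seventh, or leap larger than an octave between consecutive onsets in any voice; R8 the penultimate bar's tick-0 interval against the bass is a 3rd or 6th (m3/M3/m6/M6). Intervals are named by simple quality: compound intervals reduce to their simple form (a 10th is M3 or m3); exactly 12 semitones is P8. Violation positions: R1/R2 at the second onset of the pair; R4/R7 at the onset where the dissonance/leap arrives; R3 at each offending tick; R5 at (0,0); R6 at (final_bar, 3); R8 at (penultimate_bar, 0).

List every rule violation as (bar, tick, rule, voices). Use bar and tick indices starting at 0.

bar 0: v0=G3 v1=G4 downbeat P8
bar 1: v0=F3 v1=D4 downbeat M6
bar 2: v0=G3 v1=B3 downbeat M3
bar 3: v0=B3 v1=D4 downbeat m3
bar 4: v0=A3 v1=F4 downbeat m6
bar 5: v0=G3 v1=G4 downbeat P8
  -> R7 @ bar 4 tick 0 v(1,): B4->F4 leap 6st
  -> R1 @ bar 5 tick 0 v(0, 1): A3/A4 P8 -> G3/G4 P8 similar

(4, 0, R7, (1,))
(5, 0, R1, (0, 1))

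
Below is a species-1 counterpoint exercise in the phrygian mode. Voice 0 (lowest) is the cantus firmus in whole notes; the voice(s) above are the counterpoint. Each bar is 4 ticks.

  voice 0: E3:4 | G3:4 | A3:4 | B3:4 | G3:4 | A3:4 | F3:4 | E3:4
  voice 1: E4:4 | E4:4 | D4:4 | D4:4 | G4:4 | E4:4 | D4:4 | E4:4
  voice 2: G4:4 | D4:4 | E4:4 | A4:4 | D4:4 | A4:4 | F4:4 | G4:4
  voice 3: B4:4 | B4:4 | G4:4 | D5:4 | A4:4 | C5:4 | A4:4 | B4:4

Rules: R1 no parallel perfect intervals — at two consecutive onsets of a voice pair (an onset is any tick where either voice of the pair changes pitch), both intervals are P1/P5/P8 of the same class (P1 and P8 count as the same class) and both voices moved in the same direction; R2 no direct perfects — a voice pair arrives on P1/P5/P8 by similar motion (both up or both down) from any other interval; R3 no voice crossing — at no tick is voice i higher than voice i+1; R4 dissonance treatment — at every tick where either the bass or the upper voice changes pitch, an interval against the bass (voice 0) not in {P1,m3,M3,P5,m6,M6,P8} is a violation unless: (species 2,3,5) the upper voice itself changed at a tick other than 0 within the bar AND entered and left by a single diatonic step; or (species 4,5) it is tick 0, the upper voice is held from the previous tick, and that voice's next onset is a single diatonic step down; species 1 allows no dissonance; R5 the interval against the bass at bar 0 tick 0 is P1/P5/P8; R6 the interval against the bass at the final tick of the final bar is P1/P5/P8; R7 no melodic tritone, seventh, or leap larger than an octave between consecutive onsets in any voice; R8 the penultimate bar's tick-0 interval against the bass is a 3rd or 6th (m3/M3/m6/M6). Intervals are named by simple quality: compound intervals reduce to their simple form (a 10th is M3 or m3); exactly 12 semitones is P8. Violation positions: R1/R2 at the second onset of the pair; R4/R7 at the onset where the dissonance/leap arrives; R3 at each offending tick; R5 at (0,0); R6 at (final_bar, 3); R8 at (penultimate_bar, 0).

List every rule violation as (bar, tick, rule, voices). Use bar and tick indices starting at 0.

bar 0: v0=E3 v1=E4 v2=G4 v3=B4 downbeat P5
bar 1: v0=G3 v1=E4 v2=D4 v3=B4 downbeat M3
bar 2: v0=A3 v1=D4 v2=E4 v3=G4 downbeat m7
bar 3: v0=B3 v1=D4 v2=A4 v3=D5 downbeat m3
bar 4: v0=G3 v1=G4 v2=D4 v3=A4 downbeat M2
bar 5: v0=A3 v1=E4 v2=A4 v3=C5 downbeat m3
bar 6: v0=F3 v1=D4 v2=F4 v3=A4 downbeat M3
bar 7: v0=E3 v1=E4 v2=G4 v3=B4 downbeat P5
  -> R5 @ bar 0 tick 0 v(0, 2): opens on m3
  -> R3 @ bar 1 tick 0 v(1, 2): E4 above D4
  -> R3 @ bar 1 tick 1 v(1, 2): E4 above D4
  -> R3 @ bar 1 tick 2 v(1, 2): E4 above D4
  -> R3 @ bar 1 tick 3 v(1, 2): E4 above D4
  -> R1 @ bar 2 tick 0 v(0, 2): G3/D4 P5 -> A3/E4 P5 similar
  -> R4 @ bar 2 tick 0 v(0, 1): A3/D4 P4 untreated
  -> R4 @ bar 2 tick 0 v(0, 3): A3/G4 m7 untreated
  -> R4 @ bar 3 tick 0 v(0, 2): B3/A4 m7 untreated
  -> R2 @ bar 4 tick 0 v(0, 2): B3/A4 m7 -> G3/D4 P5 similar
  -> R2 @ bar 4 tick 0 v(2, 3): A4/D5 P4 -> D4/A4 P5 similar
  -> R3 @ bar 4 tick 0 v(1, 2): G4 above D4
  -> R4 @ bar 4 tick 0 v(0, 3): G3/A4 M2 untreated
  -> R3 @ bar 4 tick 1 v(1, 2): G4 above D4
  -> R3 @ bar 4 tick 2 v(1, 2): G4 above D4
  -> R3 @ bar 4 tick 3 v(1, 2): G4 above D4
  -> R2 @ bar 5 tick 0 v(0, 2): G3/D4 P5 -> A3/A4 P8 similar
  -> R1 @ bar 6 tick 0 v(0, 2): A3/A4 P8 -> F3/F4 P8 similar
  -> R2 @ bar 6 tick 0 v(1, 3): E4/C5 m6 -> D4/A4 P5 similar
  -> R8 @ bar 6 tick 0 v(0, 2): penult P8 not 3rd/6th
  -> R1 @ bar 7 tick 0 v(1, 3): D4/A4 P5 -> E4/B4 P5 similar
  -> R6 @ bar 7 tick 3 v(0, 2): closes on m3

(0, 0, R5, (0, 2))
(1, 0, R3, (1, 2))
(1, 1, R3, (1, 2))
(1, 2, R3, (1, 2))
(1, 3, R3, (1, 2))
(2, 0, R1, (0, 2))
(2, 0, R4, (0, 1))
(2, 0, R4, (0, 3))
(3, 0, R4, (0, 2))
(4, 0, R2, (0, 2))
(4, 0, R2, (2, 3))
(4, 0, R3, (1, 2))
(4, 0, R4, (0, 3))
(4, 1, R3, (1, 2))
(4, 2, R3, (1, 2))
(4, 3, R3, (1, 2))
(5, 0, R2, (0, 2))
(6, 0, R1, (0, 2))
(6, 0, R2, (1, 3))
(6, 0, R8, (0, 2))
(7, 0, R1, (1, 3))
(7, 3, R6, (0, 2))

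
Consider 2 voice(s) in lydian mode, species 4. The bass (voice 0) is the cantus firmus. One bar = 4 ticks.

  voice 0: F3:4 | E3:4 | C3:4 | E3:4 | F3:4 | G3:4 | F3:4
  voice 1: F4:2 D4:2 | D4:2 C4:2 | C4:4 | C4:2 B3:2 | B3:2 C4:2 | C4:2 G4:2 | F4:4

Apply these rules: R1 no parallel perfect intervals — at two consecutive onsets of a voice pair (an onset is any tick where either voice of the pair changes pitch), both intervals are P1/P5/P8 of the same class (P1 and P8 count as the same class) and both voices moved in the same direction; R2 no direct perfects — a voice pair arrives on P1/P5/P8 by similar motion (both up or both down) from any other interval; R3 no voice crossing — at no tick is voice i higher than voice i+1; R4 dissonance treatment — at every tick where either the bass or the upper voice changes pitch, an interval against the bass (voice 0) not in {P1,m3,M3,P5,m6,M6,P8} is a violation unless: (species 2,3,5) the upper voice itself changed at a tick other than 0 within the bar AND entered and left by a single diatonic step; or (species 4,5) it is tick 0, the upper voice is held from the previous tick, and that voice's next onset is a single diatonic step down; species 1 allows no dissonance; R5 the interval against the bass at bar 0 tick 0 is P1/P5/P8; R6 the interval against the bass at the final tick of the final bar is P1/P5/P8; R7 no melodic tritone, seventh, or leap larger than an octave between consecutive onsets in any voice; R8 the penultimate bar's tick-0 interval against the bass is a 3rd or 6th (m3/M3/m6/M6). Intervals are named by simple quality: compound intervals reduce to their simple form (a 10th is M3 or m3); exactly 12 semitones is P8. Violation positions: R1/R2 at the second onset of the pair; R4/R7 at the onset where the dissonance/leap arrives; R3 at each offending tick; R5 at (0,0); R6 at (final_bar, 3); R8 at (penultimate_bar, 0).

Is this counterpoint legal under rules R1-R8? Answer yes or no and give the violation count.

No (4 violations)

bar 0: v0=F3 v1=F4 (P8)
bar 1: v0=E3 v1=D4 (m7)
bar 2: v0=C3 v1=C4 (P8)
bar 3: v0=E3 v1=C4 (m6)
bar 4: v0=F3 v1=B3 (TT)
bar 5: v0=G3 v1=C4 (P4)
bar 6: v0=F3 v1=F4 (P8)
  R4 @ bar4.0: F3/B3 TT untreated
  R4 @ bar5.0: G3/C4 P4 untreated
  R8 @ bar5.0: penult P4 not 3rd/6th
  R1 @ bar6.0: G3/G4 P8 -> F3/F4 P8 similar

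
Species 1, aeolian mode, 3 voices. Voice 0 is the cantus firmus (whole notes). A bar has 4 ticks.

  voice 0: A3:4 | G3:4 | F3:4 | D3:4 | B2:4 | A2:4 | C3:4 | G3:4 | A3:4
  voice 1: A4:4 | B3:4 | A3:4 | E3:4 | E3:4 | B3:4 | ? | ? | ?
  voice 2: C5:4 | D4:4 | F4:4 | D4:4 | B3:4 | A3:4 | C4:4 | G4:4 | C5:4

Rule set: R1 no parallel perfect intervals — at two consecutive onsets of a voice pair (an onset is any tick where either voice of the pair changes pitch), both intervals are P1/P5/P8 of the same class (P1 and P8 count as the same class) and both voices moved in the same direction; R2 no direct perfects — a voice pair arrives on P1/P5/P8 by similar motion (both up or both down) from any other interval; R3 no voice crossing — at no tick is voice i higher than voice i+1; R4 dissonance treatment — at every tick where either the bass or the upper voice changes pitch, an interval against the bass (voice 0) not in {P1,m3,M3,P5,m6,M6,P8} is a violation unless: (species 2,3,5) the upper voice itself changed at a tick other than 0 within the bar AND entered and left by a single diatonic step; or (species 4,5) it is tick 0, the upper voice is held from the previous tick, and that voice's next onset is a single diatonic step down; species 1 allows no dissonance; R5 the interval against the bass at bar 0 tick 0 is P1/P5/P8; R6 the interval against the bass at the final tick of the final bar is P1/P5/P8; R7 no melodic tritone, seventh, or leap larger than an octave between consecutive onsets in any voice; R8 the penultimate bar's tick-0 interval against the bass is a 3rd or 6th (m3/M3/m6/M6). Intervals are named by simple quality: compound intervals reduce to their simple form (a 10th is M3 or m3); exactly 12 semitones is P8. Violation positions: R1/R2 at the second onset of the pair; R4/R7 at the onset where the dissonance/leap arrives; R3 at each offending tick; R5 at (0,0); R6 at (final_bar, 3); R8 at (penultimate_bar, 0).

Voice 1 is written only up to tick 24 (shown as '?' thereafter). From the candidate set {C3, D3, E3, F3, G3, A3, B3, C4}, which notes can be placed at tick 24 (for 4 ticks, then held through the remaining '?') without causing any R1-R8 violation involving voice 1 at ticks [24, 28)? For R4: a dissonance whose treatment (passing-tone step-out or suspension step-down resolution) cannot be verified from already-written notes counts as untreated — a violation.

C3: violates R7
D3: violates R4
E3: legal
F3: violates R4,R7
G3: legal
A3: legal
B3: violates R4
C4: violates R2

{A3, E3, G3}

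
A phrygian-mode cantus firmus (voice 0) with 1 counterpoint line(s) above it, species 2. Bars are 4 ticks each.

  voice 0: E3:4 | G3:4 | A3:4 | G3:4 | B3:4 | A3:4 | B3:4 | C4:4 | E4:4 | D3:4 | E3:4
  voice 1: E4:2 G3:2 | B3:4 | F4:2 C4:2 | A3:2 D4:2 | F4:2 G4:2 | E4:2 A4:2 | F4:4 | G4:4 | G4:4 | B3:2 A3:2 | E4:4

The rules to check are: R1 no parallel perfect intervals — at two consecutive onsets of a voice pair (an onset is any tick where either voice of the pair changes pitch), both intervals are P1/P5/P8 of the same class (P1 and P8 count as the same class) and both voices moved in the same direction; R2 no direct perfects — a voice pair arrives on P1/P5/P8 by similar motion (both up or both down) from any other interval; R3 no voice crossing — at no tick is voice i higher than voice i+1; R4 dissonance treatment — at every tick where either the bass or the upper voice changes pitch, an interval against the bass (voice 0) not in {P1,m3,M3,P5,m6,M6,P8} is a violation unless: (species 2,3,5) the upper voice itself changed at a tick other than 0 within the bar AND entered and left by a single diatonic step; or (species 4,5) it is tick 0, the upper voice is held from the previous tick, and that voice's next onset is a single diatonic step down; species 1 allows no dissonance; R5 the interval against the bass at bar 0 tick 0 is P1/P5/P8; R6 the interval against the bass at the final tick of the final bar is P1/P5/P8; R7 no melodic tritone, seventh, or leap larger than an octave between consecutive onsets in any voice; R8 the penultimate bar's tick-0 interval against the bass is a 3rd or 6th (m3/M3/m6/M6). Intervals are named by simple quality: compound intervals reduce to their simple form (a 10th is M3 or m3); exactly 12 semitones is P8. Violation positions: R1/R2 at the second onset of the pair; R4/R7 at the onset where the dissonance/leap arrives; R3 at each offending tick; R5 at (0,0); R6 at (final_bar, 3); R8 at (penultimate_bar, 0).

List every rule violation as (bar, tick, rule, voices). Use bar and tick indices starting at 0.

bar 0: v0=E3 v1=E4 downbeat P8
bar 1: v0=G3 v1=B3 downbeat M3
bar 2: v0=A3 v1=F4 downbeat m6
bar 3: v0=G3 v1=A3 downbeat M2
bar 4: v0=B3 v1=F4 downbeat TT
bar 5: v0=A3 v1=E4 downbeat P5
bar 6: v0=B3 v1=F4 downbeat TT
bar 7: v0=C4 v1=G4 downbeat P5
bar 8: v0=E4 v1=G4 downbeat m3
bar 9: v0=D3 v1=B3 downbeat M6
bar 10: v0=E3 v1=E4 downbeat P8
  -> R7 @ bar 2 tick 0 v(1,): B3->F4 leap 6st
  -> R4 @ bar 3 tick 0 v(0, 1): G3/A3 M2 untreated
  -> R4 @ bar 4 tick 0 v(0, 1): B3/F4 TT untreated
  -> R2 @ bar 5 tick 0 v(0, 1): B3/G4 m6 -> A3/E4 P5 similar
  -> R4 @ bar 6 tick 0 v(0, 1): B3/F4 TT untreated
  -> R2 @ bar 7 tick 0 v(0, 1): B3/F4 TT -> C4/G4 P5 similar
  -> R7 @ bar 9 tick 0 v(0,): E4->D3 leap 14st
  -> R2 @ bar 10 tick 0 v(0, 1): D3/A3 P5 -> E3/E4 P8 similar

(2, 0, R7, (1,))
(3, 0, R4, (0, 1))
(4, 0, R4, (0, 1))
(5, 0, R2, (0, 1))
(6, 0, R4, (0, 1))
(7, 0, R2, (0, 1))
(9, 0, R7, (0,))
(10, 0, R2, (0, 1))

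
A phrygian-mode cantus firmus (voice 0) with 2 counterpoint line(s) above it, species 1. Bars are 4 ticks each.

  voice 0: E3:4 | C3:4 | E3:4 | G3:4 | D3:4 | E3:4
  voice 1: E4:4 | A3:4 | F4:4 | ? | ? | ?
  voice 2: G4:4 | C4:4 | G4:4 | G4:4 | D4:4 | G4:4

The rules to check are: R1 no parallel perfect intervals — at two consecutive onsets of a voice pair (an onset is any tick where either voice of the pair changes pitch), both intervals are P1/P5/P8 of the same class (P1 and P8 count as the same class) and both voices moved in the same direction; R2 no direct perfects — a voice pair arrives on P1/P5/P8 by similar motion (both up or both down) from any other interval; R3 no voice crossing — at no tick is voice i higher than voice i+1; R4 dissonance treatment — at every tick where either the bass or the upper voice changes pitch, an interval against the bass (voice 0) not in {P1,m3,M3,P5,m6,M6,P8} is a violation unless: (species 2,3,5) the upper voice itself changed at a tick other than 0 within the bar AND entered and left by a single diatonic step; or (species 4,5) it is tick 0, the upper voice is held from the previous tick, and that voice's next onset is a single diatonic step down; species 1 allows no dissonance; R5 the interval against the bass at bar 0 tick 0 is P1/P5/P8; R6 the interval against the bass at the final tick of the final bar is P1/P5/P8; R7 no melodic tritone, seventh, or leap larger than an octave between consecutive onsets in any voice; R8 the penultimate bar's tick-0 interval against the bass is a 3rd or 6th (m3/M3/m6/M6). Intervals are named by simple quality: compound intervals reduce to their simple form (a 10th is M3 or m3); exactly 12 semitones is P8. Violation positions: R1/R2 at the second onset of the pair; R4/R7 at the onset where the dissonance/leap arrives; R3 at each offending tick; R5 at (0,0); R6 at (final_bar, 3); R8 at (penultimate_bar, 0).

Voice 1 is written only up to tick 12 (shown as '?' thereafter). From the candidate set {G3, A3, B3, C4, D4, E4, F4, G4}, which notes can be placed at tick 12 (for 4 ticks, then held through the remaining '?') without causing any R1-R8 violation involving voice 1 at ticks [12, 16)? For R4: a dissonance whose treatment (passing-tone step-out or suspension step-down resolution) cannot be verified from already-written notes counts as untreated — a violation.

G3: violates R7
A3: violates R4
B3: violates R7
C4: violates R4
D4: legal
E4: legal
F4: violates R4
G4: violates R2

{D4, E4}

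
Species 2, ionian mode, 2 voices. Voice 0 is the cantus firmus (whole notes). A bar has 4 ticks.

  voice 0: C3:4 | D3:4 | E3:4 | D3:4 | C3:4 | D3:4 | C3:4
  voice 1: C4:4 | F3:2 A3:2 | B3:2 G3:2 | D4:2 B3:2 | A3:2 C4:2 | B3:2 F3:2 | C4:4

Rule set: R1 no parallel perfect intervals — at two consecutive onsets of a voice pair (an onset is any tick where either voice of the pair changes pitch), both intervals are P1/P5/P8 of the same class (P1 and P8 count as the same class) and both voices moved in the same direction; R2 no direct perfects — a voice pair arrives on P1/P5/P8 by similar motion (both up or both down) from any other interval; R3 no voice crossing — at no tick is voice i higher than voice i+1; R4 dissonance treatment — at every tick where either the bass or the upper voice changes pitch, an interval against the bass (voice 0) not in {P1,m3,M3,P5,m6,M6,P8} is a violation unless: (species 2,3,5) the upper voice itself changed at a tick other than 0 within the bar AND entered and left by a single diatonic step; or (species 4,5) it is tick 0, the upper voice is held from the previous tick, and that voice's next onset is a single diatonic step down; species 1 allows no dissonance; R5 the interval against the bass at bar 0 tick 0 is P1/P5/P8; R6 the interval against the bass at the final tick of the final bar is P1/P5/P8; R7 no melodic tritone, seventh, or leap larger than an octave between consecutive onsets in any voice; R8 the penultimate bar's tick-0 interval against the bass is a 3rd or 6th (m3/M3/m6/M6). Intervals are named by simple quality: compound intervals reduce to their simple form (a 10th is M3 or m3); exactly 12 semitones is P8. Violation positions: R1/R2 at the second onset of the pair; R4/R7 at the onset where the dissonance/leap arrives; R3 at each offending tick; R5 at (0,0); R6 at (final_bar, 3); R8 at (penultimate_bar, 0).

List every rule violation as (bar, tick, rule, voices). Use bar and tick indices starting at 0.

(2, 0, R1, (0, 1))
(5, 2, R7, (1,))

bar 0: v0=C3 v1=C4 downbeat P8
bar 1: v0=D3 v1=F3 downbeat m3
bar 2: v0=E3 v1=B3 downbeat P5
bar 3: v0=D3 v1=D4 downbeat P8
bar 4: v0=C3 v1=A3 downbeat M6
bar 5: v0=D3 v1=B3 downbeat M6
bar 6: v0=C3 v1=C4 downbeat P8
  -> R1 @ bar 2 tick 0 v(0, 1): D3/A3 P5 -> E3/B3 P5 similar
  -> R7 @ bar 5 tick 2 v(1,): B3->F3 leap 6st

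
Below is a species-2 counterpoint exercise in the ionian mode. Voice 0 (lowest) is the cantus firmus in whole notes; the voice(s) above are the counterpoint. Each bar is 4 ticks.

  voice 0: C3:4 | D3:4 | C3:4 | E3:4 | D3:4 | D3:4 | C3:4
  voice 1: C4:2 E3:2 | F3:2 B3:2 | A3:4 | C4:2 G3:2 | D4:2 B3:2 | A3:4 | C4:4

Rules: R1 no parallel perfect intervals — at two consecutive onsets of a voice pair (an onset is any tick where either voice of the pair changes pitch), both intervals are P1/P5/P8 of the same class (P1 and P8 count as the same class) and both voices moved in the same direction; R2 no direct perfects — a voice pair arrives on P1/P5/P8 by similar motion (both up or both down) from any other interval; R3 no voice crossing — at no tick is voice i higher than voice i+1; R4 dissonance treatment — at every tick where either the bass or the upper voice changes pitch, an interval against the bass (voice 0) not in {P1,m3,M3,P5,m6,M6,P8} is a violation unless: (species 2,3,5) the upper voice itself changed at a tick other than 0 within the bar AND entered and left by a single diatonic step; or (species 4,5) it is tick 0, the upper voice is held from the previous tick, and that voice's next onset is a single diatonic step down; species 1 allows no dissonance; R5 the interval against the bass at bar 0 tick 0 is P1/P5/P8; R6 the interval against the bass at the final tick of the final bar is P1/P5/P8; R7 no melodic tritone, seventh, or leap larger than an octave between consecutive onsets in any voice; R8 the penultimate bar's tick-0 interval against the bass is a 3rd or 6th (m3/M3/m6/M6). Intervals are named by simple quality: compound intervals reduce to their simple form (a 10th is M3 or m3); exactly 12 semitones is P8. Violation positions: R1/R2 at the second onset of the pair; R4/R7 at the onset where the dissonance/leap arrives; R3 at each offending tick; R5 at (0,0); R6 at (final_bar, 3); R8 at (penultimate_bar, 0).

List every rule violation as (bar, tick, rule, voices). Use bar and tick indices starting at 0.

bar 0: v0=C3 v1=C4 downbeat P8
bar 1: v0=D3 v1=F3 downbeat m3
bar 2: v0=C3 v1=A3 downbeat M6
bar 3: v0=E3 v1=C4 downbeat m6
bar 4: v0=D3 v1=D4 downbeat P8
bar 5: v0=D3 v1=A3 downbeat P5
bar 6: v0=C3 v1=C4 downbeat P8
  -> R7 @ bar 1 tick 2 v(1,): F3->B3 leap 6st
  -> R8 @ bar 5 tick 0 v(0, 1): penult P5 not 3rd/6th

(1, 2, R7, (1,))
(5, 0, R8, (0, 1))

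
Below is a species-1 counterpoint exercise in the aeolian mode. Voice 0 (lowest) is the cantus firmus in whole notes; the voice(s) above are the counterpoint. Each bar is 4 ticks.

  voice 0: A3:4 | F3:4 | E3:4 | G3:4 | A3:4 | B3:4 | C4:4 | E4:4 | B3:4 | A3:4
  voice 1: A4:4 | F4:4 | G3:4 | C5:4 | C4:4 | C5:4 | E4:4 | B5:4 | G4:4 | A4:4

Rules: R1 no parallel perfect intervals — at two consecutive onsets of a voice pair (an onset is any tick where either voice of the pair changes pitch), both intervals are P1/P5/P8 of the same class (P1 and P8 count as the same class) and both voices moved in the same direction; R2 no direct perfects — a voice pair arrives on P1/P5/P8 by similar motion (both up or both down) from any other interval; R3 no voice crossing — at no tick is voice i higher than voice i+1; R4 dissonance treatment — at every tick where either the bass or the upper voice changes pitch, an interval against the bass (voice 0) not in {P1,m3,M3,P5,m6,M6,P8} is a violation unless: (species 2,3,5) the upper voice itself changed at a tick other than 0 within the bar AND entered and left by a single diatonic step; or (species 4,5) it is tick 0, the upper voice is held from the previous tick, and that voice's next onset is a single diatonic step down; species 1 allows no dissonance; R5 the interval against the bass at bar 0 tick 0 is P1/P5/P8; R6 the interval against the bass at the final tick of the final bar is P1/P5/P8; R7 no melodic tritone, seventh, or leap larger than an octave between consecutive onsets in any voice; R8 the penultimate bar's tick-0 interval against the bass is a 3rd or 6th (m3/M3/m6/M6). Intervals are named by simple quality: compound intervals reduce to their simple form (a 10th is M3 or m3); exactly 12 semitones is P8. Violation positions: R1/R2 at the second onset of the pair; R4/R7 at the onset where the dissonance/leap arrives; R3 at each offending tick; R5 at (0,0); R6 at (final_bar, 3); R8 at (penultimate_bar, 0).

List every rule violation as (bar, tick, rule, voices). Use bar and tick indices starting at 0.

(1, 0, R1, (0, 1))
(2, 0, R7, (1,))
(3, 0, R4, (0, 1))
(3, 0, R7, (1,))
(5, 0, R4, (0, 1))
(7, 0, R2, (0, 1))
(7, 0, R7, (1,))
(8, 0, R7, (1,))

bar 0: v0=A3 v1=A4 downbeat P8
bar 1: v0=F3 v1=F4 downbeat P8
bar 2: v0=E3 v1=G3 downbeat m3
bar 3: v0=G3 v1=C5 downbeat P4
bar 4: v0=A3 v1=C4 downbeat m3
bar 5: v0=B3 v1=C5 downbeat m2
bar 6: v0=C4 v1=E4 downbeat M3
bar 7: v0=E4 v1=B5 downbeat P5
bar 8: v0=B3 v1=G4 downbeat m6
bar 9: v0=A3 v1=A4 downbeat P8
  -> R1 @ bar 1 tick 0 v(0, 1): A3/A4 P8 -> F3/F4 P8 similar
  -> R7 @ bar 2 tick 0 v(1,): F4->G3 leap 10st
  -> R4 @ bar 3 tick 0 v(0, 1): G3/C5 P4 untreated
  -> R7 @ bar 3 tick 0 v(1,): G3->C5 leap 17st
  -> R4 @ bar 5 tick 0 v(0, 1): B3/C5 m2 untreated
  -> R2 @ bar 7 tick 0 v(0, 1): C4/E4 M3 -> E4/B5 P5 similar
  -> R7 @ bar 7 tick 0 v(1,): E4->B5 leap 19st
  -> R7 @ bar 8 tick 0 v(1,): B5->G4 leap 16st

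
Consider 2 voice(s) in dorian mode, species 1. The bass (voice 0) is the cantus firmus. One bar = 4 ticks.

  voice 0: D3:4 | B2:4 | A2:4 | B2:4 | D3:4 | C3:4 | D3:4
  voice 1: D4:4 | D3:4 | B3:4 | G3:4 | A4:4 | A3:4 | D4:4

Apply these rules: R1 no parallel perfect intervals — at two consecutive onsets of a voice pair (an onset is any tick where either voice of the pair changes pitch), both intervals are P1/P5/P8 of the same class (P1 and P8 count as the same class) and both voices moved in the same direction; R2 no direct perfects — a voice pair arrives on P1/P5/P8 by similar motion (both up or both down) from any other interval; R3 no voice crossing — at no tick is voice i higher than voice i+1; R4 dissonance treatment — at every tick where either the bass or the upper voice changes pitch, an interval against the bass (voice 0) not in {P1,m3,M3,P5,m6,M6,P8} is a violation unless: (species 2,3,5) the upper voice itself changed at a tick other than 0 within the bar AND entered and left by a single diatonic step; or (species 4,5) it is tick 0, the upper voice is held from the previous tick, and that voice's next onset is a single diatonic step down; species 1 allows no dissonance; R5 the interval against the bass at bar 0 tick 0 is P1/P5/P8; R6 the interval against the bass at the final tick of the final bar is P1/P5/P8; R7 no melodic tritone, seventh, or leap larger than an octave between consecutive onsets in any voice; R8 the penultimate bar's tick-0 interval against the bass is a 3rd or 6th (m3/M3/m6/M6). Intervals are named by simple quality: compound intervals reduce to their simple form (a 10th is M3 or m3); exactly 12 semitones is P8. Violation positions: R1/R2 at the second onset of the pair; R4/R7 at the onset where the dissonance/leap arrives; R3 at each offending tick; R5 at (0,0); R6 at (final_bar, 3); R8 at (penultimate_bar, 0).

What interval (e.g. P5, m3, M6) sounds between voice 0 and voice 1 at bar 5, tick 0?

M6

voice 0=C3 voice 1=A3 -> M6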